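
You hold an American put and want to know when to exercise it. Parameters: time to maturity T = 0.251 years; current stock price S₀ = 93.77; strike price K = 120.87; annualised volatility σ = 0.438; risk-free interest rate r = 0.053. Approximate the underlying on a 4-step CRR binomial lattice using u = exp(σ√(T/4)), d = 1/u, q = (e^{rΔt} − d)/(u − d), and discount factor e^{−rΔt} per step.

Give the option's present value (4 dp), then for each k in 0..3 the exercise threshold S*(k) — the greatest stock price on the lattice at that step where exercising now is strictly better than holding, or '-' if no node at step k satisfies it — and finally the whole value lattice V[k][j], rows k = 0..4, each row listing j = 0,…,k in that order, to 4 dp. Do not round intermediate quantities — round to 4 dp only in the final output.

Δt=0.06275, u=1.11596, d=0.89609, q=0.48775, disc=e^(-rΔt)=0.99668
k=4 terminal: V=max(K-S,0) → 60.4107 45.5755 27.1000 4.0911 0.0000
k=3: j=0 S=67.4704 intr=53.3996 cont=52.9983 V=53.3996[EX]; j=1 S=84.0260 intr=36.8440 cont=36.4427 V=36.8440[EX]; j=2 S=104.6440 intr=16.2260 cont=15.8247 V=16.2260[EX]; j=3 S=130.3211 intr=0.0000 cont=2.0887 V=2.0887[hold]  S*(3)=104.6440
k=2: j=0 S=75.2945 intr=45.5755 cont=45.1742 V=45.5755[EX]; j=1 S=93.7700 intr=27.1000 cont=26.6987 V=27.1000[EX]; j=2 S=116.7789 intr=4.0911 cont=9.2996 V=9.2996[hold]  S*(2)=93.7700
k=1: j=0 S=84.0260 intr=36.8440 cont=36.4427 V=36.8440[EX]; j=1 S=104.6440 intr=16.2260 cont=18.3567 V=18.3567[hold]  S*(1)=84.0260
k=0: j=0 S=93.7700 intr=27.1000 cont=27.7345 V=27.7345[hold]  S*(0)=-

price = 27.7345
boundary = - 84.0260 93.7700 104.6440
tree:
27.7345
36.8440 18.3567
45.5755 27.1000 9.2996
53.3996 36.8440 16.2260 2.0887
60.4107 45.5755 27.1000 4.0911 0.0000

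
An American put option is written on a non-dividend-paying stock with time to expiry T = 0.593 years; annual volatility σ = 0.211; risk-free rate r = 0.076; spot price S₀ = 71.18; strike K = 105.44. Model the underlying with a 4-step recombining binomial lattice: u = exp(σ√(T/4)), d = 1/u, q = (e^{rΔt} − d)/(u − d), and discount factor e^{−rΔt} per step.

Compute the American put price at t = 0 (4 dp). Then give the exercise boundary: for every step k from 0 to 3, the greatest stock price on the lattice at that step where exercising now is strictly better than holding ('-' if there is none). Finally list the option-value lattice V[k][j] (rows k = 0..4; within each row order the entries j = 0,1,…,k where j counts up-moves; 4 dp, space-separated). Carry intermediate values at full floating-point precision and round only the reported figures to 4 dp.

Δt=0.14825, u=1.08463, d=0.92197, q=0.54936, disc=e^(-rΔt)=0.98880
k=4 terminal: V=max(K-S,0) → 54.0088 44.9349 34.2600 21.7018 6.9279
k=3: j=0 S=55.7840 intr=49.6560 cont=48.4747 V=49.6560[EX]; j=1 S=65.6259 intr=39.8141 cont=38.6328 V=39.8141[EX]; j=2 S=77.2042 intr=28.2358 cont=27.0545 V=28.2358[EX]; j=3 S=90.8253 intr=14.6147 cont=13.4334 V=14.6147[EX]  S*(3)=90.8253
k=2: j=0 S=60.5051 intr=44.9349 cont=43.7535 V=44.9349[EX]; j=1 S=71.1800 intr=34.2600 cont=33.0787 V=34.2600[EX]; j=2 S=83.7382 intr=21.7018 cont=20.5204 V=21.7018[EX]  S*(2)=83.7382
k=1: j=0 S=65.6259 intr=39.8141 cont=38.6328 V=39.8141[EX]; j=1 S=77.2042 intr=28.2358 cont=27.0545 V=28.2358[EX]  S*(1)=77.2042
k=0: j=0 S=71.1800 intr=34.2600 cont=33.0787 V=34.2600[EX]  S*(0)=71.1800

price = 34.2600
boundary = 71.1800 77.2042 83.7382 90.8253
tree:
34.2600
39.8141 28.2358
44.9349 34.2600 21.7018
49.6560 39.8141 28.2358 14.6147
54.0088 44.9349 34.2600 21.7018 6.9279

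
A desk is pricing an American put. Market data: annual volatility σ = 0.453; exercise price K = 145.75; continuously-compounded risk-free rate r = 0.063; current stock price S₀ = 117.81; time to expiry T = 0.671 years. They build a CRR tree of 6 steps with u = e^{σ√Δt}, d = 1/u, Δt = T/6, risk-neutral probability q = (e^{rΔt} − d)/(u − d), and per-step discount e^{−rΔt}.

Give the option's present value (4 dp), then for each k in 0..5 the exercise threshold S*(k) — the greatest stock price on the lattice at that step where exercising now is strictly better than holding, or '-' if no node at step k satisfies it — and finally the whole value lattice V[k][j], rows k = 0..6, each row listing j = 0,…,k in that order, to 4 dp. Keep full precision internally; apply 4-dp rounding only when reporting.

Δt=0.11183  u=1.16357  d=0.85943  q=0.48545  discount=0.99298
step 6 (expiry): payoffs max(K−S,0) = 98.2783 81.4787 58.7339 27.9400 0.0000 0.0000 0.0000
step 5: (k=5,j=0): S=55.2365, (K−S)⁺=90.5135, hold=89.4903 ⇒ V=90.5135 exercise | (k=5,j=1): S=74.7840, (K−S)⁺=70.9660, hold=69.9428 ⇒ V=70.9660 exercise | (k=5,j=2): S=101.2490, (K−S)⁺=44.5010, hold=43.4777 ⇒ V=44.5010 exercise | (k=5,j=3): S=137.0798, (K−S)⁺=8.6702, hold=14.2757 ⇒ V=14.2757 continue | (k=5,j=4): S=185.5906, (K−S)⁺=0.0000, hold=0.0000 ⇒ V=0.0000 continue | (k=5,j=5): S=251.2687, (K−S)⁺=0.0000, hold=0.0000 ⇒ V=0.0000 continue  boundary S*=101.2490
step 4: (k=4,j=0): S=64.2713, (K−S)⁺=81.4787, hold=80.4554 ⇒ V=81.4787 exercise | (k=4,j=1): S=87.0161, (K−S)⁺=58.7339, hold=57.7106 ⇒ V=58.7339 exercise | (k=4,j=2): S=117.8100, (K−S)⁺=27.9400, hold=29.6188 ⇒ V=29.6188 continue | (k=4,j=3): S=159.5015, (K−S)⁺=0.0000, hold=7.2940 ⇒ V=7.2940 continue | (k=4,j=4): S=215.9470, (K−S)⁺=0.0000, hold=0.0000 ⇒ V=0.0000 continue  boundary S*=87.0161
step 3: (k=3,j=0): S=74.7840, (K−S)⁺=70.9660, hold=69.9428 ⇒ V=70.9660 exercise | (k=3,j=1): S=101.2490, (K−S)⁺=44.5010, hold=44.2869 ⇒ V=44.5010 exercise | (k=3,j=2): S=137.0798, (K−S)⁺=8.6702, hold=18.6494 ⇒ V=18.6494 continue | (k=3,j=3): S=185.5906, (K−S)⁺=0.0000, hold=3.7268 ⇒ V=3.7268 continue  boundary S*=101.2490
step 2: (k=2,j=0): S=87.0161, (K−S)⁺=58.7339, hold=57.7106 ⇒ V=58.7339 exercise | (k=2,j=1): S=117.8100, (K−S)⁺=27.9400, hold=31.7271 ⇒ V=31.7271 continue | (k=2,j=2): S=159.5015, (K−S)⁺=0.0000, hold=11.3252 ⇒ V=11.3252 continue  boundary S*=87.0161
step 1: (k=1,j=0): S=101.2490, (K−S)⁺=44.5010, hold=45.3032 ⇒ V=45.3032 continue | (k=1,j=1): S=137.0798, (K−S)⁺=8.6702, hold=21.6699 ⇒ V=21.6699 continue  boundary S*=-
step 0: (k=0,j=0): S=117.8100, (K−S)⁺=27.9400, hold=33.5930 ⇒ V=33.5930 continue  boundary S*=-

price = 33.5930
boundary = - - 87.0161 101.2490 87.0161 101.2490
tree:
33.5930
45.3032 21.6699
58.7339 31.7271 11.3252
70.9660 44.5010 18.6494 3.7268
81.4787 58.7339 29.6188 7.2940 0.0000
90.5135 70.9660 44.5010 14.2757 0.0000 0.0000
98.2783 81.4787 58.7339 27.9400 0.0000 0.0000 0.0000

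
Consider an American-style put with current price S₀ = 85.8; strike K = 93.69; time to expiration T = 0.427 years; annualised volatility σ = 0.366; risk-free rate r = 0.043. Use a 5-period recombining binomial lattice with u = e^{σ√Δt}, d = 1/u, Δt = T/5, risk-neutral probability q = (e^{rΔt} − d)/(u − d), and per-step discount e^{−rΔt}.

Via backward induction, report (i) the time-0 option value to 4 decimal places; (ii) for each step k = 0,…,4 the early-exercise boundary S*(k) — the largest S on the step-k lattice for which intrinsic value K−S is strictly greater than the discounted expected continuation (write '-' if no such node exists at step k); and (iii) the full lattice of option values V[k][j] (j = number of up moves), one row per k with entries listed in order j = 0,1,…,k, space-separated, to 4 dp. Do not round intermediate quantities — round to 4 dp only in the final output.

price = 12.0274
boundary = - - 69.2764 77.0968 69.2764
tree:
12.0274
17.5320 6.3987
24.4136 10.5139 2.1712
31.4407 16.5932 4.2767 0.0000
37.7550 24.4136 8.4240 0.0000 0.0000
43.4288 31.4407 16.5932 0.0000 0.0000 0.0000

Δt=0.08540, u=1.11289, d=0.89856, q=0.49045, disc=e^(-rΔt)=0.99633
k=5 terminal: V=max(K-S,0) → 43.4288 31.4407 16.5932 0.0000 0.0000 0.0000
k=4: j=0 S=55.9350 intr=37.7550 cont=37.4116 V=37.7550[EX]; j=1 S=69.2764 intr=24.4136 cont=24.0702 V=24.4136[EX]; j=2 S=85.8000 intr=7.8900 cont=8.4240 V=8.4240[hold]; j=3 S=106.2647 intr=0.0000 cont=0.0000 V=0.0000[hold]; j=4 S=131.6106 intr=0.0000 cont=0.0000 V=0.0000[hold]  S*(4)=69.2764
k=3: j=0 S=62.2493 intr=31.4407 cont=31.0973 V=31.4407[EX]; j=1 S=77.0968 intr=16.5932 cont=16.5107 V=16.5932[EX]; j=2 S=95.4857 intr=0.0000 cont=4.2767 V=4.2767[hold]; j=3 S=118.2606 intr=0.0000 cont=0.0000 V=0.0000[hold]  S*(3)=77.0968
k=2: j=0 S=69.2764 intr=24.4136 cont=24.0702 V=24.4136[EX]; j=1 S=85.8000 intr=7.8900 cont=10.5139 V=10.5139[hold]; j=2 S=106.2647 intr=0.0000 cont=2.1712 V=2.1712[hold]  S*(2)=69.2764
k=1: j=0 S=77.0968 intr=16.5932 cont=17.5320 V=17.5320[hold]; j=1 S=95.4857 intr=0.0000 cont=6.3987 V=6.3987[hold]  S*(1)=-
k=0: j=0 S=85.8000 intr=7.8900 cont=12.0274 V=12.0274[hold]  S*(0)=-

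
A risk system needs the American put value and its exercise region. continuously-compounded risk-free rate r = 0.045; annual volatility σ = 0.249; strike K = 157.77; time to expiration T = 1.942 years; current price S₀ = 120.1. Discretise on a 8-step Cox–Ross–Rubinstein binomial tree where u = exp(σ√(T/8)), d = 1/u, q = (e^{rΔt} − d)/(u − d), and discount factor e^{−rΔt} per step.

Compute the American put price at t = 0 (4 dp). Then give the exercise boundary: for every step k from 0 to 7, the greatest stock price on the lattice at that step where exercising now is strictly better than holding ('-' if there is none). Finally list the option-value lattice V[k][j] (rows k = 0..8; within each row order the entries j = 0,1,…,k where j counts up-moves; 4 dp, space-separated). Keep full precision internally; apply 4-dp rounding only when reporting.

price = 38.3146
boundary = - 106.2339 93.9687 106.2339 120.1000 106.2339 120.1000 135.7760
tree:
38.3146
51.5361 26.6331
63.8013 37.7641 16.6783
74.6504 51.5361 25.5504 8.6466
84.2470 63.8013 37.6700 14.6380 3.1668
92.7355 74.6504 51.5361 24.0143 6.0860 0.4745
100.2441 84.2470 63.8013 37.6700 11.6166 0.9871 0.0000
106.8857 92.7355 74.6504 51.5361 21.9940 2.0535 0.0000 0.0000
112.7605 100.2441 84.2470 63.8013 37.6700 4.2720 0.0000 0.0000 0.0000

Δt=0.24275, u=1.13052, d=0.88455, q=0.51402, disc=e^(-rΔt)=0.98914
k=8 terminal: V=max(K-S,0) → 112.7605 100.2441 84.2470 63.8013 37.6700 4.2720 0.0000 0.0000 0.0000
k=7: j=0 S=50.8843 intr=106.8857 cont=105.1716 V=106.8857[EX]; j=1 S=65.0345 intr=92.7355 cont=91.0215 V=92.7355[EX]; j=2 S=83.1196 intr=74.6504 cont=72.9364 V=74.6504[EX]; j=3 S=106.2339 intr=51.5361 cont=49.8220 V=51.5361[EX]; j=4 S=135.7760 intr=21.9940 cont=20.2800 V=21.9940[EX]; j=5 S=173.5332 intr=0.0000 cont=2.0535 V=2.0535[hold]; j=6 S=221.7902 intr=0.0000 cont=0.0000 V=0.0000[hold]; j=7 S=283.4668 intr=0.0000 cont=0.0000 V=0.0000[hold]  S*(7)=135.7760
k=6: j=0 S=57.5259 intr=100.2441 cont=98.5300 V=100.2441[EX]; j=1 S=73.5230 intr=84.2470 cont=82.5329 V=84.2470[EX]; j=2 S=93.9687 intr=63.8013 cont=62.0872 V=63.8013[EX]; j=3 S=120.1000 intr=37.6700 cont=35.9559 V=37.6700[EX]; j=4 S=153.4980 intr=4.2720 cont=11.6166 V=11.6166[hold]; j=5 S=196.1835 intr=0.0000 cont=0.9871 V=0.9871[hold]; j=6 S=250.7392 intr=0.0000 cont=0.0000 V=0.0000[hold]  S*(6)=120.1000
k=5: j=0 S=65.0345 intr=92.7355 cont=91.0215 V=92.7355[EX]; j=1 S=83.1196 intr=74.6504 cont=72.9364 V=74.6504[EX]; j=2 S=106.2339 intr=51.5361 cont=49.8220 V=51.5361[EX]; j=3 S=135.7760 intr=21.9940 cont=24.0143 V=24.0143[hold]; j=4 S=173.5332 intr=0.0000 cont=6.0860 V=6.0860[hold]; j=5 S=221.7902 intr=0.0000 cont=0.4745 V=0.4745[hold]  S*(5)=106.2339
k=4: j=0 S=73.5230 intr=84.2470 cont=82.5329 V=84.2470[EX]; j=1 S=93.9687 intr=63.8013 cont=62.0872 V=63.8013[EX]; j=2 S=120.1000 intr=37.6700 cont=36.9831 V=37.6700[EX]; j=3 S=153.4980 intr=4.2720 cont=14.6380 V=14.6380[hold]; j=4 S=196.1835 intr=0.0000 cont=3.1668 V=3.1668[hold]  S*(4)=120.1000
k=3: j=0 S=83.1196 intr=74.6504 cont=72.9364 V=74.6504[EX]; j=1 S=106.2339 intr=51.5361 cont=49.8220 V=51.5361[EX]; j=2 S=135.7760 intr=21.9940 cont=25.5504 V=25.5504[hold]; j=3 S=173.5332 intr=0.0000 cont=8.6466 V=8.6466[hold]  S*(3)=106.2339
k=2: j=0 S=93.9687 intr=63.8013 cont=62.0872 V=63.8013[EX]; j=1 S=120.1000 intr=37.6700 cont=37.7641 V=37.7641[hold]; j=2 S=153.4980 intr=4.2720 cont=16.6783 V=16.6783[hold]  S*(2)=93.9687
k=1: j=0 S=106.2339 intr=51.5361 cont=49.8699 V=51.5361[EX]; j=1 S=135.7760 intr=21.9940 cont=26.6331 V=26.6331[hold]  S*(1)=106.2339
k=0: j=0 S=120.1000 intr=37.6700 cont=38.3146 V=38.3146[hold]  S*(0)=-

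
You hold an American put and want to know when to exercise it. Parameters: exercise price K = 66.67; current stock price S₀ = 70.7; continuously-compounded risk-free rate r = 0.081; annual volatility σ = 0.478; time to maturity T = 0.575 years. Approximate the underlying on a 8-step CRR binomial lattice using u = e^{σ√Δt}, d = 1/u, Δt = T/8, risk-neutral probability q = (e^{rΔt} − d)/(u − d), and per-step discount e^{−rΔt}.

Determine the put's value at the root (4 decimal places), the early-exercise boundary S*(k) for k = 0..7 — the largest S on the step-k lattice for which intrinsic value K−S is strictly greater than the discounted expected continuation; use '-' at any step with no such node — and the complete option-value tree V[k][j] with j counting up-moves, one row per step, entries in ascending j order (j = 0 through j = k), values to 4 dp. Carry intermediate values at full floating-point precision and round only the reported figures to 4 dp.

params: Δt=0.07187 u=1.13672 d=0.87972 q=0.49073 e^(-rΔt)=0.99420
t_8 payoffs: 41.3081 33.8988 24.3251 11.9545 0.0000 0.0000 0.0000 0.0000 0.0000
t_7: node(7,0) S=28.8295 payoff=37.8405 vs cont=37.4535 → 37.8405 [stop]  node(7,1) S=37.2517 payoff=29.4183 vs cont=29.0313 → 29.4183 [stop]  node(7,2) S=48.1344 payoff=18.5356 vs cont=18.1486 → 18.5356 [stop]  node(7,3) S=62.1963 payoff=4.4737 vs cont=6.0528 → 6.0528 [wait]  node(7,4) S=80.3663 payoff=0.0000 vs cont=0.0000 → 0.0000 [wait]  node(7,5) S=103.8444 payoff=0.0000 vs cont=0.0000 → 0.0000 [wait]  node(7,6) S=134.1814 payoff=0.0000 vs cont=0.0000 → 0.0000 [wait]  node(7,7) S=173.3811 payoff=0.0000 vs cont=0.0000 → 0.0000 [wait]  ⇒ S*(7)=48.1344
t_6: node(6,0) S=32.7712 payoff=33.8988 vs cont=33.5118 → 33.8988 [stop]  node(6,1) S=42.3449 payoff=24.3251 vs cont=23.9381 → 24.3251 [stop]  node(6,2) S=54.7155 payoff=11.9545 vs cont=12.3379 → 12.3379 [wait]  node(6,3) S=70.7000 payoff=0.0000 vs cont=3.0646 → 3.0646 [wait]  node(6,4) S=91.3542 payoff=0.0000 vs cont=0.0000 → 0.0000 [wait]  node(6,5) S=118.0424 payoff=0.0000 vs cont=0.0000 → 0.0000 [wait]  node(6,6) S=152.5271 payoff=0.0000 vs cont=0.0000 → 0.0000 [wait]  ⇒ S*(6)=42.3449
t_5: node(5,0) S=37.2517 payoff=29.4183 vs cont=29.0313 → 29.4183 [stop]  node(5,1) S=48.1344 payoff=18.5356 vs cont=18.3356 → 18.5356 [stop]  node(5,2) S=62.1963 payoff=4.4737 vs cont=7.7421 → 7.7421 [wait]  node(5,3) S=80.3663 payoff=0.0000 vs cont=1.5517 → 1.5517 [wait]  node(5,4) S=103.8444 payoff=0.0000 vs cont=0.0000 → 0.0000 [wait]  node(5,5) S=134.1814 payoff=0.0000 vs cont=0.0000 → 0.0000 [wait]  ⇒ S*(5)=48.1344
t_4: node(4,0) S=42.3449 payoff=24.3251 vs cont=23.9381 → 24.3251 [stop]  node(4,1) S=54.7155 payoff=11.9545 vs cont=13.1621 → 13.1621 [wait]  node(4,2) S=70.7000 payoff=0.0000 vs cont=4.6770 → 4.6770 [wait]  node(4,3) S=91.3542 payoff=0.0000 vs cont=0.7856 → 0.7856 [wait]  node(4,4) S=118.0424 payoff=0.0000 vs cont=0.0000 → 0.0000 [wait]  ⇒ S*(4)=42.3449
t_3: node(3,0) S=48.1344 payoff=18.5356 vs cont=18.7377 → 18.7377 [wait]  node(3,1) S=62.1963 payoff=4.4737 vs cont=8.9460 → 8.9460 [wait]  node(3,2) S=80.3663 payoff=0.0000 vs cont=2.7513 → 2.7513 [wait]  node(3,3) S=103.8444 payoff=0.0000 vs cont=0.3978 → 0.3978 [wait]  ⇒ S*(3)=-
t_2: node(2,0) S=54.7155 payoff=11.9545 vs cont=13.8518 → 13.8518 [wait]  node(2,1) S=70.7000 payoff=0.0000 vs cont=5.8718 → 5.8718 [wait]  node(2,2) S=91.3542 payoff=0.0000 vs cont=1.5871 → 1.5871 [wait]  ⇒ S*(2)=-
t_1: node(1,0) S=62.1963 payoff=4.4737 vs cont=9.8781 → 9.8781 [wait]  node(1,1) S=80.3663 payoff=0.0000 vs cont=3.7473 → 3.7473 [wait]  ⇒ S*(1)=-
t_0: node(0,0) S=70.7000 payoff=0.0000 vs cont=6.8297 → 6.8297 [wait]  ⇒ S*(0)=-

price = 6.8297
boundary = - - - - 42.3449 48.1344 42.3449 48.1344
tree:
6.8297
9.8781 3.7473
13.8518 5.8718 1.5871
18.7377 8.9460 2.7513 0.3978
24.3251 13.1621 4.6770 0.7856 0.0000
29.4183 18.5356 7.7421 1.5517 0.0000 0.0000
33.8988 24.3251 12.3379 3.0646 0.0000 0.0000 0.0000
37.8405 29.4183 18.5356 6.0528 0.0000 0.0000 0.0000 0.0000
41.3081 33.8988 24.3251 11.9545 0.0000 0.0000 0.0000 0.0000 0.0000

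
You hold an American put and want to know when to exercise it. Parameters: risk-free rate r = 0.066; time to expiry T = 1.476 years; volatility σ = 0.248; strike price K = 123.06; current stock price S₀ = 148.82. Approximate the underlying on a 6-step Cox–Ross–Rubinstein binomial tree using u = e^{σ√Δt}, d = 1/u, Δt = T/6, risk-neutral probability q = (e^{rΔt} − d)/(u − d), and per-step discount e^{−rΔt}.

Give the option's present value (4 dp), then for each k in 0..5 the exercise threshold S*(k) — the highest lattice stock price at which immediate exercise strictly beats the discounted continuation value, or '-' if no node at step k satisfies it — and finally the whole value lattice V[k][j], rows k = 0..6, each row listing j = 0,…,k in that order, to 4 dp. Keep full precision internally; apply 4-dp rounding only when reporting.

params: Δt=0.24600 u=1.13089 d=0.88426 q=0.53566 e^(-rΔt)=0.98390
t_6 payoffs: 51.9155 32.0726 6.6953 0.0000 0.0000 0.0000 0.0000
t_5: node(5,0) S=80.4566 payoff=42.6034 vs cont=40.6216 → 42.6034 [stop]  node(5,1) S=102.8967 payoff=20.1633 vs cont=18.1814 → 20.1633 [stop]  node(5,2) S=131.5956 payoff=0.0000 vs cont=3.0588 → 3.0588 [wait]  node(5,3) S=168.2989 payoff=0.0000 vs cont=0.0000 → 0.0000 [wait]  node(5,4) S=215.2391 payoff=0.0000 vs cont=0.0000 → 0.0000 [wait]  node(5,5) S=275.2714 payoff=0.0000 vs cont=0.0000 → 0.0000 [wait]  ⇒ S*(5)=102.8967
t_4: node(4,0) S=90.9874 payoff=32.0726 vs cont=30.0907 → 32.0726 [stop]  node(4,1) S=116.3647 payoff=6.6953 vs cont=10.8240 → 10.8240 [wait]  node(4,2) S=148.8200 payoff=0.0000 vs cont=1.3975 → 1.3975 [wait]  node(4,3) S=190.3274 payoff=0.0000 vs cont=0.0000 → 0.0000 [wait]  node(4,4) S=243.4115 payoff=0.0000 vs cont=0.0000 → 0.0000 [wait]  ⇒ S*(4)=90.9874
t_3: node(3,0) S=102.8967 payoff=20.1633 vs cont=20.3574 → 20.3574 [wait]  node(3,1) S=131.5956 payoff=0.0000 vs cont=5.6816 → 5.6816 [wait]  node(3,2) S=168.2989 payoff=0.0000 vs cont=0.6385 → 0.6385 [wait]  node(3,3) S=215.2391 payoff=0.0000 vs cont=0.0000 → 0.0000 [wait]  ⇒ S*(3)=-
t_2: node(2,0) S=116.3647 payoff=6.6953 vs cont=12.2950 → 12.2950 [wait]  node(2,1) S=148.8200 payoff=0.0000 vs cont=2.9322 → 2.9322 [wait]  node(2,2) S=190.3274 payoff=0.0000 vs cont=0.2917 → 0.2917 [wait]  ⇒ S*(2)=-
t_1: node(1,0) S=131.5956 payoff=0.0000 vs cont=7.1625 → 7.1625 [wait]  node(1,1) S=168.2989 payoff=0.0000 vs cont=1.4934 → 1.4934 [wait]  ⇒ S*(1)=-
t_0: node(0,0) S=148.8200 payoff=0.0000 vs cont=4.0593 → 4.0593 [wait]  ⇒ S*(0)=-

price = 4.0593
boundary = - - - - 90.9874 102.8967
tree:
4.0593
7.1625 1.4934
12.2950 2.9322 0.2917
20.3574 5.6816 0.6385 0.0000
32.0726 10.8240 1.3975 0.0000 0.0000
42.6034 20.1633 3.0588 0.0000 0.0000 0.0000
51.9155 32.0726 6.6953 0.0000 0.0000 0.0000 0.0000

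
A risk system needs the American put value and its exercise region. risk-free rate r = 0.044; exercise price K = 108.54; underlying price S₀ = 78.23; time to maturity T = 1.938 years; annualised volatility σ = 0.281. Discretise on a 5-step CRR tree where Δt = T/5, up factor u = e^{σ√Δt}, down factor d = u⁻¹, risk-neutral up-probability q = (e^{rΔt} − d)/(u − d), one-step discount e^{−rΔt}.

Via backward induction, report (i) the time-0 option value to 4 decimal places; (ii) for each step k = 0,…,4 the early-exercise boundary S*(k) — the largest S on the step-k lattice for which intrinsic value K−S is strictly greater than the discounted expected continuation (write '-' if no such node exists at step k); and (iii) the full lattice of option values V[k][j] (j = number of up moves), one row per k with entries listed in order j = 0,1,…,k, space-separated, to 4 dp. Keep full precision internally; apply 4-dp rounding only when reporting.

price = 30.8296
boundary = - 65.6744 78.2300 65.6744 78.2300
tree:
30.8296
42.8656 20.0948
53.4060 30.3100 10.7775
62.2548 42.8656 18.4506 3.6318
69.6834 53.4060 30.3100 7.4674 0.0000
75.9197 62.2548 42.8656 15.3541 0.0000 0.0000

Δt=0.38760, u=1.19118, d=0.83950, q=0.50529, disc=e^(-rΔt)=0.98309
k=5 terminal: V=max(K-S,0) → 75.9197 62.2548 42.8656 15.3541 0.0000 0.0000
k=4: j=0 S=38.8566 intr=69.6834 cont=67.8480 V=69.6834[EX]; j=1 S=55.1340 intr=53.4060 cont=51.5706 V=53.4060[EX]; j=2 S=78.2300 intr=30.3100 cont=28.4746 V=30.3100[EX]; j=3 S=111.0011 intr=0.0000 cont=7.4674 V=7.4674[hold]; j=4 S=157.5004 intr=0.0000 cont=0.0000 V=0.0000[hold]  S*(4)=78.2300
k=3: j=0 S=46.2852 intr=62.2548 cont=60.4194 V=62.2548[EX]; j=1 S=65.6744 intr=42.8656 cont=41.0302 V=42.8656[EX]; j=2 S=93.1859 intr=15.3541 cont=18.4506 V=18.4506[hold]; j=3 S=132.2222 intr=0.0000 cont=3.6318 V=3.6318[hold]  S*(3)=65.6744
k=2: j=0 S=55.1340 intr=53.4060 cont=51.5706 V=53.4060[EX]; j=1 S=78.2300 intr=30.3100 cont=30.0128 V=30.3100[EX]; j=2 S=111.0011 intr=0.0000 cont=10.7775 V=10.7775[hold]  S*(2)=78.2300
k=1: j=0 S=65.6744 intr=42.8656 cont=41.0302 V=42.8656[EX]; j=1 S=93.1859 intr=15.3541 cont=20.0948 V=20.0948[hold]  S*(1)=65.6744
k=0: j=0 S=78.2300 intr=30.3100 cont=30.8296 V=30.8296[hold]  S*(0)=-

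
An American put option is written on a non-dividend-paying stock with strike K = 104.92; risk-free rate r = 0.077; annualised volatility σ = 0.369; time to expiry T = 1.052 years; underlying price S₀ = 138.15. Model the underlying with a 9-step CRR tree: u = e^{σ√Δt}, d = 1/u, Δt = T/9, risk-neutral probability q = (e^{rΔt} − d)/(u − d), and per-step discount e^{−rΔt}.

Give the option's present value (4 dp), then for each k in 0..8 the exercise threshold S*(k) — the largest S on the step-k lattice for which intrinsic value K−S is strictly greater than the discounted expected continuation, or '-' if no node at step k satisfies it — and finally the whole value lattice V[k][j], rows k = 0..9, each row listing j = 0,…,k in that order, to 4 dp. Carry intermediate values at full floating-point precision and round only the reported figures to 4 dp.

price = 4.5085
boundary = - - - - - 73.5196 64.8058 73.5196 83.4052
tree:
4.5085
7.0313 2.1089
10.7079 3.5426 0.7370
15.8599 5.8345 1.3528 0.1449
22.7401 9.3799 2.4534 0.2949 0.0000
31.4004 14.6332 4.3831 0.6002 0.0000 0.0000
40.1142 21.9737 7.6785 1.2216 0.0000 0.0000 0.0000
47.7952 31.4004 13.0995 2.4864 0.0000 0.0000 0.0000 0.0000
54.5659 40.1142 21.5148 5.0606 0.0000 0.0000 0.0000 0.0000 0.0000
60.5341 47.7952 31.4004 10.3001 0.0000 0.0000 0.0000 0.0000 0.0000 0.0000

Δt=0.11689  u=1.13446  d=0.88148  q=0.50424  discount=0.99104
step 9 (expiry): payoffs max(K−S,0) = 60.5341 47.7952 31.4004 10.3001 0.0000 0.0000 0.0000 0.0000 0.0000 0.0000
step 8: (k=8,j=0): S=50.3541, (K−S)⁺=54.5659, hold=53.6258 ⇒ V=54.5659 exercise | (k=8,j=1): S=64.8058, (K−S)⁺=40.1142, hold=39.1741 ⇒ V=40.1142 exercise | (k=8,j=2): S=83.4052, (K−S)⁺=21.5148, hold=20.5748 ⇒ V=21.5148 exercise | (k=8,j=3): S=107.3425, (K−S)⁺=0.0000, hold=5.0606 ⇒ V=5.0606 continue | (k=8,j=4): S=138.1500, (K−S)⁺=0.0000, hold=0.0000 ⇒ V=0.0000 continue | (k=8,j=5): S=177.7992, (K−S)⁺=0.0000, hold=0.0000 ⇒ V=0.0000 continue | (k=8,j=6): S=228.8278, (K−S)⁺=0.0000, hold=0.0000 ⇒ V=0.0000 continue | (k=8,j=7): S=294.5017, (K−S)⁺=0.0000, hold=0.0000 ⇒ V=0.0000 continue | (k=8,j=8): S=379.0241, (K−S)⁺=0.0000, hold=0.0000 ⇒ V=0.0000 continue  boundary S*=83.4052
step 7: (k=7,j=0): S=57.1248, (K−S)⁺=47.7952, hold=46.8551 ⇒ V=47.7952 exercise | (k=7,j=1): S=73.5196, (K−S)⁺=31.4004, hold=30.4603 ⇒ V=31.4004 exercise | (k=7,j=2): S=94.6199, (K−S)⁺=10.3001, hold=13.0995 ⇒ V=13.0995 continue | (k=7,j=3): S=121.7759, (K−S)⁺=0.0000, hold=2.4864 ⇒ V=2.4864 continue | (k=7,j=4): S=156.7258, (K−S)⁺=0.0000, hold=0.0000 ⇒ V=0.0000 continue | (k=7,j=5): S=201.7063, (K−S)⁺=0.0000, hold=0.0000 ⇒ V=0.0000 continue | (k=7,j=6): S=259.5962, (K−S)⁺=0.0000, hold=0.0000 ⇒ V=0.0000 continue | (k=7,j=7): S=334.1007, (K−S)⁺=0.0000, hold=0.0000 ⇒ V=0.0000 continue  boundary S*=73.5196
step 6: (k=6,j=0): S=64.8058, (K−S)⁺=40.1142, hold=39.1741 ⇒ V=40.1142 exercise | (k=6,j=1): S=83.4052, (K−S)⁺=21.5148, hold=21.9737 ⇒ V=21.9737 continue | (k=6,j=2): S=107.3425, (K−S)⁺=0.0000, hold=7.6785 ⇒ V=7.6785 continue | (k=6,j=3): S=138.1500, (K−S)⁺=0.0000, hold=1.2216 ⇒ V=1.2216 continue | (k=6,j=4): S=177.7992, (K−S)⁺=0.0000, hold=0.0000 ⇒ V=0.0000 continue | (k=6,j=5): S=228.8278, (K−S)⁺=0.0000, hold=0.0000 ⇒ V=0.0000 continue | (k=6,j=6): S=294.5017, (K−S)⁺=0.0000, hold=0.0000 ⇒ V=0.0000 continue  boundary S*=64.8058
step 5: (k=5,j=0): S=73.5196, (K−S)⁺=31.4004, hold=30.6896 ⇒ V=31.4004 exercise | (k=5,j=1): S=94.6199, (K−S)⁺=10.3001, hold=14.6332 ⇒ V=14.6332 continue | (k=5,j=2): S=121.7759, (K−S)⁺=0.0000, hold=4.3831 ⇒ V=4.3831 continue | (k=5,j=3): S=156.7258, (K−S)⁺=0.0000, hold=0.6002 ⇒ V=0.6002 continue | (k=5,j=4): S=201.7063, (K−S)⁺=0.0000, hold=0.0000 ⇒ V=0.0000 continue | (k=5,j=5): S=259.5962, (K−S)⁺=0.0000, hold=0.0000 ⇒ V=0.0000 continue  boundary S*=73.5196
step 4: (k=4,j=0): S=83.4052, (K−S)⁺=21.5148, hold=22.7401 ⇒ V=22.7401 continue | (k=4,j=1): S=107.3425, (K−S)⁺=0.0000, hold=9.3799 ⇒ V=9.3799 continue | (k=4,j=2): S=138.1500, (K−S)⁺=0.0000, hold=2.4534 ⇒ V=2.4534 continue | (k=4,j=3): S=177.7992, (K−S)⁺=0.0000, hold=0.2949 ⇒ V=0.2949 continue | (k=4,j=4): S=228.8278, (K−S)⁺=0.0000, hold=0.0000 ⇒ V=0.0000 continue  boundary S*=-
step 3: (k=3,j=0): S=94.6199, (K−S)⁺=10.3001, hold=15.8599 ⇒ V=15.8599 continue | (k=3,j=1): S=121.7759, (K−S)⁺=0.0000, hold=5.8345 ⇒ V=5.8345 continue | (k=3,j=2): S=156.7258, (K−S)⁺=0.0000, hold=1.3528 ⇒ V=1.3528 continue | (k=3,j=3): S=201.7063, (K−S)⁺=0.0000, hold=0.1449 ⇒ V=0.1449 continue  boundary S*=-
step 2: (k=2,j=0): S=107.3425, (K−S)⁺=0.0000, hold=10.7079 ⇒ V=10.7079 continue | (k=2,j=1): S=138.1500, (K−S)⁺=0.0000, hold=3.5426 ⇒ V=3.5426 continue | (k=2,j=2): S=177.7992, (K−S)⁺=0.0000, hold=0.7370 ⇒ V=0.7370 continue  boundary S*=-
step 1: (k=1,j=0): S=121.7759, (K−S)⁺=0.0000, hold=7.0313 ⇒ V=7.0313 continue | (k=1,j=1): S=156.7258, (K−S)⁺=0.0000, hold=2.1089 ⇒ V=2.1089 continue  boundary S*=-
step 0: (k=0,j=0): S=138.1500, (K−S)⁺=0.0000, hold=4.5085 ⇒ V=4.5085 continue  boundary S*=-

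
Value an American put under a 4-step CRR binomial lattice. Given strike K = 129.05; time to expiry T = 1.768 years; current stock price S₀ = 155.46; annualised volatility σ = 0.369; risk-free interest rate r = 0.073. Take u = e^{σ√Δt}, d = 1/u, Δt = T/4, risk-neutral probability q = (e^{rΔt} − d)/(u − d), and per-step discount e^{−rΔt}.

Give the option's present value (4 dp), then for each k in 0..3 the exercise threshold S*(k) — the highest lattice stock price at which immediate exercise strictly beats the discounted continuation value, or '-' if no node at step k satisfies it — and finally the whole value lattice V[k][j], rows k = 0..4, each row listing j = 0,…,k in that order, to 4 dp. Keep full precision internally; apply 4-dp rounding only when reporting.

Δt=0.44200, u=1.27803, d=0.78245, q=0.50514, disc=e^(-rΔt)=0.96825
k=4 terminal: V=max(K-S,0) → 70.7794 33.8725 0.0000 0.0000 0.0000
k=3: j=0 S=74.4718 intr=54.5782 cont=50.4807 V=54.5782[EX]; j=1 S=121.6400 intr=7.4100 cont=16.2298 V=16.2298[hold]; j=2 S=198.6831 intr=0.0000 cont=0.0000 V=0.0000[hold]; j=3 S=324.5229 intr=0.0000 cont=0.0000 V=0.0000[hold]  S*(3)=74.4718
k=2: j=0 S=95.1775 intr=33.8725 cont=34.0889 V=34.0889[hold]; j=1 S=155.4600 intr=0.0000 cont=7.7764 V=7.7764[hold]; j=2 S=253.9236 intr=0.0000 cont=0.0000 V=0.0000[hold]  S*(2)=-
k=1: j=0 S=121.6400 intr=7.4100 cont=20.1369 V=20.1369[hold]; j=1 S=198.6831 intr=0.0000 cont=3.7260 V=3.7260[hold]  S*(1)=-
k=0: j=0 S=155.4600 intr=0.0000 cont=11.4709 V=11.4709[hold]  S*(0)=-

price = 11.4709
boundary = - - - 74.4718
tree:
11.4709
20.1369 3.7260
34.0889 7.7764 0.0000
54.5782 16.2298 0.0000 0.0000
70.7794 33.8725 0.0000 0.0000 0.0000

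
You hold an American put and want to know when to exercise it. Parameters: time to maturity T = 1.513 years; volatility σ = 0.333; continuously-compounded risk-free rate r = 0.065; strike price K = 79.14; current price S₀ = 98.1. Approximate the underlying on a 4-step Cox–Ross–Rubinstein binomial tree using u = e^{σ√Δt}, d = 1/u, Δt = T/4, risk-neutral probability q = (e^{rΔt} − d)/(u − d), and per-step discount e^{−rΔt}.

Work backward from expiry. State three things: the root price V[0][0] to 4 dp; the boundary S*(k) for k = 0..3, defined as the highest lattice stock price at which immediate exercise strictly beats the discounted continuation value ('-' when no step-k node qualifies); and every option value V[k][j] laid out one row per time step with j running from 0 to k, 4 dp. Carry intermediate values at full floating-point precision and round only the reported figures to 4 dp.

price = 5.1531
boundary = - - - 53.0684
tree:
5.1531
9.1676 1.5374
15.8153 3.2113 0.0000
26.0716 6.7075 0.0000 0.0000
35.8994 14.0101 0.0000 0.0000 0.0000

params: Δt=0.37825 u=1.22728 d=0.81481 q=0.50932 e^(-rΔt)=0.97571
t_4 payoffs: 35.8994 14.0101 0.0000 0.0000 0.0000
t_3: node(3,0) S=53.0684 payoff=26.0716 vs cont=24.1495 → 26.0716 [stop]  node(3,1) S=79.9327 payoff=0.0000 vs cont=6.7075 → 6.7075 [wait]  node(3,2) S=120.3963 payoff=0.0000 vs cont=0.0000 → 0.0000 [wait]  node(3,3) S=181.3434 payoff=0.0000 vs cont=0.0000 → 0.0000 [wait]  ⇒ S*(3)=53.0684
t_2: node(2,0) S=65.1299 payoff=14.0101 vs cont=15.8153 → 15.8153 [wait]  node(2,1) S=98.1000 payoff=0.0000 vs cont=3.2113 → 3.2113 [wait]  node(2,2) S=147.7602 payoff=0.0000 vs cont=0.0000 → 0.0000 [wait]  ⇒ S*(2)=-
t_1: node(1,0) S=79.9327 payoff=0.0000 vs cont=9.1676 → 9.1676 [wait]  node(1,1) S=120.3963 payoff=0.0000 vs cont=1.5374 → 1.5374 [wait]  ⇒ S*(1)=-
t_0: node(0,0) S=98.1000 payoff=0.0000 vs cont=5.1531 → 5.1531 [wait]  ⇒ S*(0)=-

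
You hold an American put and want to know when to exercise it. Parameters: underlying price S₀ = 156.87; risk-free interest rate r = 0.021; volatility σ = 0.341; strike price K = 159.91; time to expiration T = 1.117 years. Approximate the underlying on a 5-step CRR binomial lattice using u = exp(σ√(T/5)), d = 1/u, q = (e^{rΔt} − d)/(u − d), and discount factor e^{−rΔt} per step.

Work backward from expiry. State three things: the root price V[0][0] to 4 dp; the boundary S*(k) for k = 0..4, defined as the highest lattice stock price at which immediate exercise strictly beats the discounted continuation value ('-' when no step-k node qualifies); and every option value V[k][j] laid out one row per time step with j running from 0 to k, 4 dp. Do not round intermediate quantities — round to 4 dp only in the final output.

price = 23.4911
boundary = - - - 96.7272 113.6438
tree:
23.4911
34.0868 11.9809
47.5645 19.4875 3.7802
63.1828 30.7264 7.2248 0.0000
77.5813 46.2662 13.8084 0.0000 0.0000
89.8364 63.1828 26.3911 0.0000 0.0000 0.0000

params: Δt=0.22340 u=1.17489 d=0.85114 q=0.47432 e^(-rΔt)=0.99532
t_5 payoffs: 89.8364 63.1828 26.3911 0.0000 0.0000 0.0000
t_4: node(4,0) S=82.3287 payoff=77.5813 vs cont=76.8328 → 77.5813 [stop]  node(4,1) S=113.6438 payoff=46.2662 vs cont=45.5178 → 46.2662 [stop]  node(4,2) S=156.8700 payoff=3.0400 vs cont=13.8084 → 13.8084 [wait]  node(4,3) S=216.5380 payoff=0.0000 vs cont=0.0000 → 0.0000 [wait]  node(4,4) S=298.9017 payoff=0.0000 vs cont=0.0000 → 0.0000 [wait]  ⇒ S*(4)=113.6438
t_3: node(3,0) S=96.7272 payoff=63.1828 vs cont=62.4344 → 63.1828 [stop]  node(3,1) S=133.5189 payoff=26.3911 vs cont=30.7264 → 30.7264 [wait]  node(3,2) S=184.3050 payoff=0.0000 vs cont=7.2248 → 7.2248 [wait]  node(3,3) S=254.4083 payoff=0.0000 vs cont=0.0000 → 0.0000 [wait]  ⇒ S*(3)=96.7272
t_2: node(2,0) S=113.6438 payoff=46.2662 vs cont=47.5645 → 47.5645 [wait]  node(2,1) S=156.8700 payoff=3.0400 vs cont=19.4875 → 19.4875 [wait]  node(2,2) S=216.5380 payoff=0.0000 vs cont=3.7802 → 3.7802 [wait]  ⇒ S*(2)=-
t_1: node(1,0) S=133.5189 payoff=26.3911 vs cont=34.0868 → 34.0868 [wait]  node(1,1) S=184.3050 payoff=0.0000 vs cont=11.9809 → 11.9809 [wait]  ⇒ S*(1)=-
t_0: node(0,0) S=156.8700 payoff=3.0400 vs cont=23.4911 → 23.4911 [wait]  ⇒ S*(0)=-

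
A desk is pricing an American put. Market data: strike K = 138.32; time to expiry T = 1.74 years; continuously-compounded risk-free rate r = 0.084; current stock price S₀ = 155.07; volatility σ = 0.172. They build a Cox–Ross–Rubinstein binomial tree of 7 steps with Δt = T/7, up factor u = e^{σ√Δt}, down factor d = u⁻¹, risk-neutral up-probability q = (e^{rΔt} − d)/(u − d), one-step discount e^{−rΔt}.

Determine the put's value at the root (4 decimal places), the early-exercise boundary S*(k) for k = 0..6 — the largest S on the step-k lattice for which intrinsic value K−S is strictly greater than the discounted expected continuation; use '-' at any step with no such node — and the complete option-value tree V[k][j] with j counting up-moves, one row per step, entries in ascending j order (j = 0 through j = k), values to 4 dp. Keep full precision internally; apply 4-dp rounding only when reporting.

Δt=0.24857  u=1.08954  d=0.91782  q=0.60145  discount=0.97934
step 7 (expiry): payoffs max(K−S,0) = 53.2394 37.3214 18.4252 0.0000 0.0000 0.0000 0.0000 0.0000
step 6: (k=6,j=0): S=92.6986, (K−S)⁺=45.6214, hold=42.7633 ⇒ V=45.6214 exercise | (k=6,j=1): S=110.0419, (K−S)⁺=28.2781, hold=25.4200 ⇒ V=28.2781 exercise | (k=6,j=2): S=130.6300, (K−S)⁺=7.6900, hold=7.1917 ⇒ V=7.6900 exercise | (k=6,j=3): S=155.0700, (K−S)⁺=0.0000, hold=0.0000 ⇒ V=0.0000 continue | (k=6,j=4): S=184.0826, (K−S)⁺=0.0000, hold=0.0000 ⇒ V=0.0000 continue | (k=6,j=5): S=218.5232, (K−S)⁺=0.0000, hold=0.0000 ⇒ V=0.0000 continue | (k=6,j=6): S=259.4075, (K−S)⁺=0.0000, hold=0.0000 ⇒ V=0.0000 continue  boundary S*=130.6300
step 5: (k=5,j=0): S=100.9986, (K−S)⁺=37.3214, hold=34.4632 ⇒ V=37.3214 exercise | (k=5,j=1): S=119.8948, (K−S)⁺=18.4252, hold=15.5670 ⇒ V=18.4252 exercise | (k=5,j=2): S=142.3264, (K−S)⁺=0.0000, hold=3.0015 ⇒ V=3.0015 continue | (k=5,j=3): S=168.9547, (K−S)⁺=0.0000, hold=0.0000 ⇒ V=0.0000 continue | (k=5,j=4): S=200.5650, (K−S)⁺=0.0000, hold=0.0000 ⇒ V=0.0000 continue | (k=5,j=5): S=238.0894, (K−S)⁺=0.0000, hold=0.0000 ⇒ V=0.0000 continue  boundary S*=119.8948
step 4: (k=4,j=0): S=110.0419, (K−S)⁺=28.2781, hold=25.4200 ⇒ V=28.2781 exercise | (k=4,j=1): S=130.6300, (K−S)⁺=7.6900, hold=8.9596 ⇒ V=8.9596 continue | (k=4,j=2): S=155.0700, (K−S)⁺=0.0000, hold=1.1716 ⇒ V=1.1716 continue | (k=4,j=3): S=184.0826, (K−S)⁺=0.0000, hold=0.0000 ⇒ V=0.0000 continue | (k=4,j=4): S=218.5232, (K−S)⁺=0.0000, hold=0.0000 ⇒ V=0.0000 continue  boundary S*=110.0419
step 3: (k=3,j=0): S=119.8948, (K−S)⁺=18.4252, hold=16.3148 ⇒ V=18.4252 exercise | (k=3,j=1): S=142.3264, (K−S)⁺=0.0000, hold=4.1872 ⇒ V=4.1872 continue | (k=3,j=2): S=168.9547, (K−S)⁺=0.0000, hold=0.4573 ⇒ V=0.4573 continue | (k=3,j=3): S=200.5650, (K−S)⁺=0.0000, hold=0.0000 ⇒ V=0.0000 continue  boundary S*=119.8948
step 2: (k=2,j=0): S=130.6300, (K−S)⁺=7.6900, hold=9.6580 ⇒ V=9.6580 continue | (k=2,j=1): S=155.0700, (K−S)⁺=0.0000, hold=1.9037 ⇒ V=1.9037 continue | (k=2,j=2): S=184.0826, (K−S)⁺=0.0000, hold=0.1785 ⇒ V=0.1785 continue  boundary S*=-
step 1: (k=1,j=0): S=142.3264, (K−S)⁺=0.0000, hold=4.8910 ⇒ V=4.8910 continue | (k=1,j=1): S=168.9547, (K−S)⁺=0.0000, hold=0.8482 ⇒ V=0.8482 continue  boundary S*=-
step 0: (k=0,j=0): S=155.0700, (K−S)⁺=0.0000, hold=2.4086 ⇒ V=2.4086 continue  boundary S*=-

price = 2.4086
boundary = - - - 119.8948 110.0419 119.8948 130.6300
tree:
2.4086
4.8910 0.8482
9.6580 1.9037 0.1785
18.4252 4.1872 0.4573 0.0000
28.2781 8.9596 1.1716 0.0000 0.0000
37.3214 18.4252 3.0015 0.0000 0.0000 0.0000
45.6214 28.2781 7.6900 0.0000 0.0000 0.0000 0.0000
53.2394 37.3214 18.4252 0.0000 0.0000 0.0000 0.0000 0.0000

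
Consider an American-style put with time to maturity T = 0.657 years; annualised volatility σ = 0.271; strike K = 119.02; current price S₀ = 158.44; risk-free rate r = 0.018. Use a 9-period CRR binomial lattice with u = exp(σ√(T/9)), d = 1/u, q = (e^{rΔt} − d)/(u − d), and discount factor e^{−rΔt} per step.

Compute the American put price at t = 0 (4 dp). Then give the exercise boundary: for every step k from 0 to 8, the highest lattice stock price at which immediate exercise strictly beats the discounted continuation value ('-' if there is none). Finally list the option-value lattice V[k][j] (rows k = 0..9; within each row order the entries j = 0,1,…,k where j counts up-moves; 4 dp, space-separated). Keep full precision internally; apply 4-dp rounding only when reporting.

Δt=0.07300  u=1.07597  d=0.92940  q=0.49067  discount=0.99869
step 9 (expiry): payoffs max(K−S,0) = 37.0466 24.1189 9.1525 0.0000 0.0000 0.0000 0.0000 0.0000 0.0000 0.0000
step 8: (k=8,j=0): S=88.2007, (K−S)⁺=30.8193, hold=30.6630 ⇒ V=30.8193 exercise | (k=8,j=1): S=102.1104, (K−S)⁺=16.9096, hold=16.7533 ⇒ V=16.9096 exercise | (k=8,j=2): S=118.2139, (K−S)⁺=0.8061, hold=4.6555 ⇒ V=4.6555 continue | (k=8,j=3): S=136.8569, (K−S)⁺=0.0000, hold=0.0000 ⇒ V=0.0000 continue | (k=8,j=4): S=158.4400, (K−S)⁺=0.0000, hold=0.0000 ⇒ V=0.0000 continue | (k=8,j=5): S=183.4269, (K−S)⁺=0.0000, hold=0.0000 ⇒ V=0.0000 continue | (k=8,j=6): S=212.3544, (K−S)⁺=0.0000, hold=0.0000 ⇒ V=0.0000 continue | (k=8,j=7): S=245.8439, (K−S)⁺=0.0000, hold=0.0000 ⇒ V=0.0000 continue | (k=8,j=8): S=284.6150, (K−S)⁺=0.0000, hold=0.0000 ⇒ V=0.0000 continue  boundary S*=102.1104
step 7: (k=7,j=0): S=94.9011, (K−S)⁺=24.1189, hold=23.9627 ⇒ V=24.1189 exercise | (k=7,j=1): S=109.8675, (K−S)⁺=9.1525, hold=10.8825 ⇒ V=10.8825 continue | (k=7,j=2): S=127.1943, (K−S)⁺=0.0000, hold=2.3680 ⇒ V=2.3680 continue | (k=7,j=3): S=147.2535, (K−S)⁺=0.0000, hold=0.0000 ⇒ V=0.0000 continue | (k=7,j=4): S=170.4763, (K−S)⁺=0.0000, hold=0.0000 ⇒ V=0.0000 continue | (k=7,j=5): S=197.3614, (K−S)⁺=0.0000, hold=0.0000 ⇒ V=0.0000 continue | (k=7,j=6): S=228.4864, (K−S)⁺=0.0000, hold=0.0000 ⇒ V=0.0000 continue | (k=7,j=7): S=264.5201, (K−S)⁺=0.0000, hold=0.0000 ⇒ V=0.0000 continue  boundary S*=94.9011
step 6: (k=6,j=0): S=102.1104, (K−S)⁺=16.9096, hold=17.6010 ⇒ V=17.6010 continue | (k=6,j=1): S=118.2139, (K−S)⁺=0.8061, hold=6.6959 ⇒ V=6.6959 continue | (k=6,j=2): S=136.8569, (K−S)⁺=0.0000, hold=1.2045 ⇒ V=1.2045 continue | (k=6,j=3): S=158.4400, (K−S)⁺=0.0000, hold=0.0000 ⇒ V=0.0000 continue | (k=6,j=4): S=183.4269, (K−S)⁺=0.0000, hold=0.0000 ⇒ V=0.0000 continue | (k=6,j=5): S=212.3544, (K−S)⁺=0.0000, hold=0.0000 ⇒ V=0.0000 continue | (k=6,j=6): S=245.8439, (K−S)⁺=0.0000, hold=0.0000 ⇒ V=0.0000 continue  boundary S*=-
step 5: (k=5,j=0): S=109.8675, (K−S)⁺=9.1525, hold=12.2341 ⇒ V=12.2341 continue | (k=5,j=1): S=127.1943, (K−S)⁺=0.0000, hold=3.9962 ⇒ V=3.9962 continue | (k=5,j=2): S=147.2535, (K−S)⁺=0.0000, hold=0.6127 ⇒ V=0.6127 continue | (k=5,j=3): S=170.4763, (K−S)⁺=0.0000, hold=0.0000 ⇒ V=0.0000 continue | (k=5,j=4): S=197.3614, (K−S)⁺=0.0000, hold=0.0000 ⇒ V=0.0000 continue | (k=5,j=5): S=228.4864, (K−S)⁺=0.0000, hold=0.0000 ⇒ V=0.0000 continue  boundary S*=-
step 4: (k=4,j=0): S=118.2139, (K−S)⁺=0.8061, hold=8.1812 ⇒ V=8.1812 continue | (k=4,j=1): S=136.8569, (K−S)⁺=0.0000, hold=2.3329 ⇒ V=2.3329 continue | (k=4,j=2): S=158.4400, (K−S)⁺=0.0000, hold=0.3116 ⇒ V=0.3116 continue | (k=4,j=3): S=183.4269, (K−S)⁺=0.0000, hold=0.0000 ⇒ V=0.0000 continue | (k=4,j=4): S=212.3544, (K−S)⁺=0.0000, hold=0.0000 ⇒ V=0.0000 continue  boundary S*=-
step 3: (k=3,j=0): S=127.1943, (K−S)⁺=0.0000, hold=5.3046 ⇒ V=5.3046 continue | (k=3,j=1): S=147.2535, (K−S)⁺=0.0000, hold=1.3394 ⇒ V=1.3394 continue | (k=3,j=2): S=170.4763, (K−S)⁺=0.0000, hold=0.1585 ⇒ V=0.1585 continue | (k=3,j=3): S=197.3614, (K−S)⁺=0.0000, hold=0.0000 ⇒ V=0.0000 continue  boundary S*=-
step 2: (k=2,j=0): S=136.8569, (K−S)⁺=0.0000, hold=3.3546 ⇒ V=3.3546 continue | (k=2,j=1): S=158.4400, (K−S)⁺=0.0000, hold=0.7590 ⇒ V=0.7590 continue | (k=2,j=2): S=183.4269, (K−S)⁺=0.0000, hold=0.0806 ⇒ V=0.0806 continue  boundary S*=-
step 1: (k=1,j=0): S=147.2535, (K−S)⁺=0.0000, hold=2.0782 ⇒ V=2.0782 continue | (k=1,j=1): S=170.4763, (K−S)⁺=0.0000, hold=0.4256 ⇒ V=0.4256 continue  boundary S*=-
step 0: (k=0,j=0): S=158.4400, (K−S)⁺=0.0000, hold=1.2656 ⇒ V=1.2656 continue  boundary S*=-

price = 1.2656
boundary = - - - - - - - 94.9011 102.1104
tree:
1.2656
2.0782 0.4256
3.3546 0.7590 0.0806
5.3046 1.3394 0.1585 0.0000
8.1812 2.3329 0.3116 0.0000 0.0000
12.2341 3.9962 0.6127 0.0000 0.0000 0.0000
17.6010 6.6959 1.2045 0.0000 0.0000 0.0000 0.0000
24.1189 10.8825 2.3680 0.0000 0.0000 0.0000 0.0000 0.0000
30.8193 16.9096 4.6555 0.0000 0.0000 0.0000 0.0000 0.0000 0.0000
37.0466 24.1189 9.1525 0.0000 0.0000 0.0000 0.0000 0.0000 0.0000 0.0000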